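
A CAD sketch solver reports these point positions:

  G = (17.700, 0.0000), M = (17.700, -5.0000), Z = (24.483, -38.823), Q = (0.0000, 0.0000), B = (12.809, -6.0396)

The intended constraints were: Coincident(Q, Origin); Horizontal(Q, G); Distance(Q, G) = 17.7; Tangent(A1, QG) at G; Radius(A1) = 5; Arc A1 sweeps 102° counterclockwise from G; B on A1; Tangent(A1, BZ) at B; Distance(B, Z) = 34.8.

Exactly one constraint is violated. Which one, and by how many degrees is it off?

Tangent(A1, BZ) at B — off by 7.60°.

Q = (0.00, 0.00) ✓; Q.y = 0.00, G.y = 0.00 ✓; |QG| = 17.70 ✓; ∠(MG, GQ) = 90.00° ✓; |MG| = 5.000 ✓; bearing(M→B) − bearing(M→G) = 102.0° ✓; |MB| = 5.000 ✓; ∠(MB, BZ) = 82.40° ✗; |BZ| = 34.80 ✓.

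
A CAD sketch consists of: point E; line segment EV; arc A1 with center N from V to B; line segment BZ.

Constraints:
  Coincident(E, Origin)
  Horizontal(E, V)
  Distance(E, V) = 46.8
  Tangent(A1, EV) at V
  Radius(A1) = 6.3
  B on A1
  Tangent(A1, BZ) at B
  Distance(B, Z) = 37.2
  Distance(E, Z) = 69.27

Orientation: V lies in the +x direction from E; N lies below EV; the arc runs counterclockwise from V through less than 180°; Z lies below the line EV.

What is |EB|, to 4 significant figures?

41.79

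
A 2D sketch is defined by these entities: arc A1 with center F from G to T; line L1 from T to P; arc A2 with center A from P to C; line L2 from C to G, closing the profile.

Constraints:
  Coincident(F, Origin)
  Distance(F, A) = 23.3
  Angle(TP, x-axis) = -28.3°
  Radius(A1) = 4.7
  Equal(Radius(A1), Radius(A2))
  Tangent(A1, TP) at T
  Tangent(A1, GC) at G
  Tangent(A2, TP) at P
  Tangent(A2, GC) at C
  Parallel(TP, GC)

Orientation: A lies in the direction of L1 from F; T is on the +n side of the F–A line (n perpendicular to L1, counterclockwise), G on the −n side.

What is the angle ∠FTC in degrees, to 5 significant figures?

68.029°

Tangency of A1 to both parallel lines with radius 4.7 puts T and G at F ± 4.7·n: T = (2.2282, 4.1382), G = (-2.2282, -4.1382). Equal radii place P and C the same way about A: P = A + 4.7·n = (22.743, -6.9080), C = A − 4.7·n = (18.287, -15.184). Then cos ∠FTC = TF·TC / (|TF||TC|), giving 68.029°.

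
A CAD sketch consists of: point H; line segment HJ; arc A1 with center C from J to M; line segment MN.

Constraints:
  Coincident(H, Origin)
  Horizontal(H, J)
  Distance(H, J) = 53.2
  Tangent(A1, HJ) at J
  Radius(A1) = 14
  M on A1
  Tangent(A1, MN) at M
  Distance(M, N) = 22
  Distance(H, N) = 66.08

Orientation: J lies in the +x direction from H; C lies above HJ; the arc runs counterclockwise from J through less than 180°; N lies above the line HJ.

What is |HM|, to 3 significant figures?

68.4

Checks: |CM| = 14.00 ✓; ∠(CM, MN) = 90.00° ✓; |MN| = 22.00 ✓; |HN| = 66.08 ✓.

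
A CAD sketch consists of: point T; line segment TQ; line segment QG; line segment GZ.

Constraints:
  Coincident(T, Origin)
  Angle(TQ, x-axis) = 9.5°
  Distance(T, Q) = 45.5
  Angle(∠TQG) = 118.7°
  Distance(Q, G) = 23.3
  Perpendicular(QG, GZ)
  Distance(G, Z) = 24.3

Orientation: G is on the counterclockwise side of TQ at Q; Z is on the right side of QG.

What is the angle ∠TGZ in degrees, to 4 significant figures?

131.5°

T is at the origin; TQ runs at 9.5° with length 45.5, so Q = 45.5·(cos 9.5°, sin 9.5°) = (44.88, 7.510). ∠TQG = 118.7°, so QG runs at 9.5° + (180° − 118.7°) = 70.80° from the x-axis; with |QG| = 23.3, G = Q + 23.3·(cos 70.80°, sin 70.80°) = (52.54, 29.51). QG is perpendicular to GZ; with |GZ| = 24.3 on the right of QG, Z = G + 24.3·(0.9444, -0.3289) = (75.49, 21.52). Then cos ∠TGZ = GT·GZ / (|GT||GZ|), giving 131.5°.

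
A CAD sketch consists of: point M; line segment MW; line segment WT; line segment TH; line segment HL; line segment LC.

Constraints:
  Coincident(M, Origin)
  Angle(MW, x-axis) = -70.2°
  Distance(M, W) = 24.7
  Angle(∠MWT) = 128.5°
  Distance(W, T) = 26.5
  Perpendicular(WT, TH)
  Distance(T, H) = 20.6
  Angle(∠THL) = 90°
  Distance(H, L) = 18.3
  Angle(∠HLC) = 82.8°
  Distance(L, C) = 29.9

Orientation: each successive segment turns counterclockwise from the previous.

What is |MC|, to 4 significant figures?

39.41

M is at the origin; MW runs at -70.2° with length 24.7, so W = (8.367, -23.24). ∠MWT = 128.5° gives WT at -18.70° from the x-axis; with |WT| = 26.5, T = (33.47, -31.74). The perpendicularity gives TH at right angles to WT, so TH runs at 71.30°; with |TH| = 20.6, H = (40.07, -12.22). ∠THL = 90.0° gives HL at 161.3° from the x-axis; with |HL| = 18.3, L = (22.74, -6.356). ∠HLC = 82.8° gives LC at -101.5° from the x-axis; with |LC| = 29.9, C = (16.78, -35.66). Then |MC| = |C − M| = 39.41.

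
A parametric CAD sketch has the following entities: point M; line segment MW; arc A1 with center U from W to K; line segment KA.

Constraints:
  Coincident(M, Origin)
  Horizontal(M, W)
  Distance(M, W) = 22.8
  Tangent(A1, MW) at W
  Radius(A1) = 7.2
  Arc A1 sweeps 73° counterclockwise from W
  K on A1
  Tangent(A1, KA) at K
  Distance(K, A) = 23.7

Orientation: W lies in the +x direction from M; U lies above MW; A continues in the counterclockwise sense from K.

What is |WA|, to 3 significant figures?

31.0

M is at the origin; M and W share the same y with |MW| = 22.8 and W on the +x side, so W = (22.8, 0.00). The tangent condition forces UW to be normal to MW, so U = W + (0, 7.2) = (22.8, 7.20). On A1, W sits at bearing -90° from U; a 73° counterclockwise sweep puts K at bearing -17°, so K = U + 7.2·(cos -17°, sin -17°) = (29.7, 5.09). Tangency of A1 to KA means the radius UK is perpendicular to KA, so KA runs along (−sin -17°, cos -17°); with |KA| = 23.7, A = (36.6, 27.8). Then |WA| = |A − W| = 31.0.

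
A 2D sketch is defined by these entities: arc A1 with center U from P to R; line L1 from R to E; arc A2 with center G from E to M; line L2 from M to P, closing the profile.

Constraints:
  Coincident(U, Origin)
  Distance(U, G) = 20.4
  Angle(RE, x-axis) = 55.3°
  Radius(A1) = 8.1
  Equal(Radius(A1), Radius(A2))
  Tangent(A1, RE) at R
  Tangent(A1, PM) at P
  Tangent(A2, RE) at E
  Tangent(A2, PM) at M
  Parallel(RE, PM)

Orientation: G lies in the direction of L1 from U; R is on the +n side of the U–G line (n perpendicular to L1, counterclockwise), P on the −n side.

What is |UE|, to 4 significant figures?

21.95

Tangency of A1 to both parallel lines with radius 8.1 puts R and P at U ± 8.1·n: R = (-6.659, 4.611), P = (6.659, -4.611). Equal radii place E and M the same way about G: E = G + 8.1·n = (4.954, 21.38), M = G − 8.1·n = (18.27, 12.16). Then |UE| = |E − U| = 21.95.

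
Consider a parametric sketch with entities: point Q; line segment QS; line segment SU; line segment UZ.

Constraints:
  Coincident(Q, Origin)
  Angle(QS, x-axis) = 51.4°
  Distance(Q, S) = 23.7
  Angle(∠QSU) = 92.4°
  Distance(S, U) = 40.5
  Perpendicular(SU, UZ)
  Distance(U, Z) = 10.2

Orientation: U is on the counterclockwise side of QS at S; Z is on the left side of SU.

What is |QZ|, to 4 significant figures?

43.63

Q is at the origin; QS runs at 51.4° with length 23.7, so S = 23.7·(cos 51.4°, sin 51.4°) = (14.79, 18.52). ∠QSU = 92.4°, so SU runs at 51.4° + (180° − 92.4°) = 139.0° from the x-axis; with |SU| = 40.5, U = S + 40.5·(cos 139.0°, sin 139.0°) = (-15.78, 45.09). SU ⟂ UZ; with |UZ| = 10.2 on the left of SU, Z = U + 10.2·(-0.6561, -0.7547) = (-22.47, 37.39). Then |QZ| = |Z − Q| = 43.63.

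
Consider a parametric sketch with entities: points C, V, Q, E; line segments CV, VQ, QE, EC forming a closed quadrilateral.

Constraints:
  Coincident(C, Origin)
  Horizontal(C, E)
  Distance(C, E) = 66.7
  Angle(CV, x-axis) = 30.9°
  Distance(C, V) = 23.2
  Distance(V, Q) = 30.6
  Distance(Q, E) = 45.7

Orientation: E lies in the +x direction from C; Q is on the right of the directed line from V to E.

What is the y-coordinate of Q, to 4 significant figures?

-18.29

C is at the origin; C and E share the same y with |CE| = 66.7 and E in +x, so E = (66.7, 0). CV runs at 30.9° with |CV| = 23.2, so V = (19.91, 11.91). Q is determined by |VQ| = 30.6 and |QE| = 45.7 together: it lies at the intersection of circle(V, 30.6) and circle(E, 45.7). With |VE| = 48.29, the foot of the radical line on VE is 12.21 from V and the perpendicular offset is √(30.6² − 12.21²) = 28.06. Taking the right-of-VE solution: Q = (24.82, -18.29).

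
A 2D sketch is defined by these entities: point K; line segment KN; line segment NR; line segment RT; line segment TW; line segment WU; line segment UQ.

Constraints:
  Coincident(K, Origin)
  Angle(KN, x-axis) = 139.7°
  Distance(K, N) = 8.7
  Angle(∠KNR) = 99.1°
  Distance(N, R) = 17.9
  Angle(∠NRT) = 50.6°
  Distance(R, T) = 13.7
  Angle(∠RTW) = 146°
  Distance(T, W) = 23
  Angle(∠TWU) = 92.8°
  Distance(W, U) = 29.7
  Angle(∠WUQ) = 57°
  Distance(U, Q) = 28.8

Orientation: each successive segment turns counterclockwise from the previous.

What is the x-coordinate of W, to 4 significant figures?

14.28

K is at the origin; KN runs at 139.7° with length 8.7, so N = (-6.635, 5.627). ∠KNR = 99.1° gives NR at -139.4° from the x-axis; with |NR| = 17.9, R = (-20.23, -6.022). ∠NRT = 50.6° gives RT at -10.00° from the x-axis; with |RT| = 13.7, T = (-6.734, -8.401). ∠RTW = 146.0° gives TW at 24.00° from the x-axis; with |TW| = 23.0, W = (14.28, 0.9542). So W.x = 14.28.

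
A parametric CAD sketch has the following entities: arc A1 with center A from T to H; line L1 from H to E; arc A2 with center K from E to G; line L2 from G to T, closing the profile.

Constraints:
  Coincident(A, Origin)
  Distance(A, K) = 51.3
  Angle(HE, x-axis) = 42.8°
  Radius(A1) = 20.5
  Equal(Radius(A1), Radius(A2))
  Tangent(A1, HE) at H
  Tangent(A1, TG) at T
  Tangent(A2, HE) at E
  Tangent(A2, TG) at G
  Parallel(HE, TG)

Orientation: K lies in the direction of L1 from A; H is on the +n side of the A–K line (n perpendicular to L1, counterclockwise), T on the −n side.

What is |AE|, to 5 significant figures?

55.244

Tangency of A1 to both parallel lines with radius 20.5 puts H and T at A ± 20.5·n: H = (-13.929, 15.041), T = (13.929, -15.041). Equal radii place E and G the same way about K: E = K + 20.5·n = (23.712, 49.897), G = K − 20.5·n = (51.569, 19.814). Then |AE| = |E − A| = 55.244.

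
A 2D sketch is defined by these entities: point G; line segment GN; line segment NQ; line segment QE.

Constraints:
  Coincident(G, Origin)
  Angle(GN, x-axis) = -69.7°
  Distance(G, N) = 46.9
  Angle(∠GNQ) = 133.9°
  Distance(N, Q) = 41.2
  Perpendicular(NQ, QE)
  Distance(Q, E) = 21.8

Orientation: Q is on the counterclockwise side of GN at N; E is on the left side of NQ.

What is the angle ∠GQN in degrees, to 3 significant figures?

24.6°

G is at the origin; GN runs at -69.7° with length 46.9, so N = 46.9·(cos -69.7°, sin -69.7°) = (16.3, -44.0). ∠GNQ = 133.9°, so NQ runs at -69.7° + (180° − 133.9°) = -23.6° from the x-axis; with |NQ| = 41.2, Q = N + 41.2·(cos -23.6°, sin -23.6°) = (54.0, -60.5). Then cos ∠GQN = QG·QN / (|QG||QN|), giving 24.6°.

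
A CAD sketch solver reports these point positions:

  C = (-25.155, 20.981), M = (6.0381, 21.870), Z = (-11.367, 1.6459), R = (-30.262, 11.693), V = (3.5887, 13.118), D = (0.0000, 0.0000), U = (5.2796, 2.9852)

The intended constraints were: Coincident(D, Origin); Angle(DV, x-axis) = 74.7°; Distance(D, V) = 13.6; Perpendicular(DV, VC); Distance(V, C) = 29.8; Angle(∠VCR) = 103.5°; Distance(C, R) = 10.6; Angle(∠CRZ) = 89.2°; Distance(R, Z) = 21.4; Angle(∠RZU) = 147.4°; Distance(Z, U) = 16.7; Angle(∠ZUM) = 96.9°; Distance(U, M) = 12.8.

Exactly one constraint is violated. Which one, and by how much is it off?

Distance(U, M) = 12.8 — off by 6.10.

D = (0.00, 0.00) ✓; DV at 74.70° ✓; |DV| = 13.60 ✓; ∠(DV, VC) = 90.00° ✓; |VC| = 29.80 ✓; ∠VCR = 103.5° ✓; |CR| = 10.60 ✓; ∠CRZ = 89.20° ✓; |RZ| = 21.40 ✓; ∠RZU = 147.4° ✓; |ZU| = 16.70 ✓; ∠ZUM = 96.90° ✓; |UM| = 18.90 ✗.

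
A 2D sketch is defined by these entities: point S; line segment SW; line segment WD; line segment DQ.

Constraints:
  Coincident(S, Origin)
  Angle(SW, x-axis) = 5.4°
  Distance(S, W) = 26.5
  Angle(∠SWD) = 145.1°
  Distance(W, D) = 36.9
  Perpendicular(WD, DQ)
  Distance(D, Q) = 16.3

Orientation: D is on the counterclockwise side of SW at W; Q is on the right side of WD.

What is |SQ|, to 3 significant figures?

66.5

S is at the origin; SW runs at 5.4° with length 26.5, so W = 26.5·(cos 5.4°, sin 5.4°) = (26.4, 2.49). ∠SWD = 145.1°, so WD runs at 5.4° + (180° − 145.1°) = 40.3° from the x-axis; with |WD| = 36.9, D = W + 36.9·(cos 40.3°, sin 40.3°) = (54.5, 26.4). WD ⟂ DQ; with |DQ| = 16.3 on the right of WD, Q = D + 16.3·(0.647, -0.763) = (65.1, 13.9). Then |SQ| = |Q − S| = 66.5.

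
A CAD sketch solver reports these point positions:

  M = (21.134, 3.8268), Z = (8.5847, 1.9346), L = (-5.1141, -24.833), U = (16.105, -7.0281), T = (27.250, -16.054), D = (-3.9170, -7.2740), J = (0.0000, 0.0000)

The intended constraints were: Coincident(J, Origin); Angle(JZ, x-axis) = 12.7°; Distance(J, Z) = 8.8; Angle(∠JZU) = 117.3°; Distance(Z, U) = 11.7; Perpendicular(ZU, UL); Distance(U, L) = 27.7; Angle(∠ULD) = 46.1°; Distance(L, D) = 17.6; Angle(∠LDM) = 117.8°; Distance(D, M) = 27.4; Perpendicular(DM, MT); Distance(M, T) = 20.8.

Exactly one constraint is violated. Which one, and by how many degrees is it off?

Perpendicular(DM, MT) — off by 6.80°.

J = (0.00, 0.00) ✓; JZ at 12.70° ✓; |JZ| = 8.800 ✓; ∠JZU = 117.3° ✓; |ZU| = 11.70 ✓; ∠(ZU, UL) = 90.00° ✓; |UL| = 27.70 ✓; ∠ULD = 46.10° ✓; |LD| = 17.60 ✓; ∠LDM = 117.8° ✓; |DM| = 27.40 ✓; ∠(DM, MT) = 96.80° ✗; |MT| = 20.80 ✓.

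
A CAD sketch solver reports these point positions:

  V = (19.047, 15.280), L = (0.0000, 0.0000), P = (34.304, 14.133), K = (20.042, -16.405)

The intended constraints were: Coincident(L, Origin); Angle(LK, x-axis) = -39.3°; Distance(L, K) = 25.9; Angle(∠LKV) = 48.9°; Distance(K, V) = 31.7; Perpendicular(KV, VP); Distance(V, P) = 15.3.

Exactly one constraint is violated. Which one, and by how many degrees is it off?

Perpendicular(KV, VP) — off by 6.10°.

L = (0.00, 0.00) ✓; LK at -39.30° ✓; |LK| = 25.90 ✓; ∠LKV = 48.90° ✓; |KV| = 31.70 ✓; ∠(KV, VP) = 96.10° ✗; |VP| = 15.30 ✓.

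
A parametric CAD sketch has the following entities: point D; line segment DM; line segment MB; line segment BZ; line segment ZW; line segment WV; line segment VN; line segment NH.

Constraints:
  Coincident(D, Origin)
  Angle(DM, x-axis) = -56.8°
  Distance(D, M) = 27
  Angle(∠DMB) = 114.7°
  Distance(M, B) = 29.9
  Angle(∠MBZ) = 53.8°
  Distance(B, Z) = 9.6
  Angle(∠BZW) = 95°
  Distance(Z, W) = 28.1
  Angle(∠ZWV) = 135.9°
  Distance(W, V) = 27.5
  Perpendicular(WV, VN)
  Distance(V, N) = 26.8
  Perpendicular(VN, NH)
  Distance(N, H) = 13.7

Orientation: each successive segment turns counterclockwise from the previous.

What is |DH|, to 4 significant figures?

61.65

The perpendicularity gives VN at right angles to WV, so VN runs at -6.200°; with |VN| = 26.8, N = (39.66, -59.53). VN is perpendicular to NH, so NH runs at 83.80°; with |NH| = 13.7, H = (41.14, -45.91). Then |DH| = |H − D| = 61.65.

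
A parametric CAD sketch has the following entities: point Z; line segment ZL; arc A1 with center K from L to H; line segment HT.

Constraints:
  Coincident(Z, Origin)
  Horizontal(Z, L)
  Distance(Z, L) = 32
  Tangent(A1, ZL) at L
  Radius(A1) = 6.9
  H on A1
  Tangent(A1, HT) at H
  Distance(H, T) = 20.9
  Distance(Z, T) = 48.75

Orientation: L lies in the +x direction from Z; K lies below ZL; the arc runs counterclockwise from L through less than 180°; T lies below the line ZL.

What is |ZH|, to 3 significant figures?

29.1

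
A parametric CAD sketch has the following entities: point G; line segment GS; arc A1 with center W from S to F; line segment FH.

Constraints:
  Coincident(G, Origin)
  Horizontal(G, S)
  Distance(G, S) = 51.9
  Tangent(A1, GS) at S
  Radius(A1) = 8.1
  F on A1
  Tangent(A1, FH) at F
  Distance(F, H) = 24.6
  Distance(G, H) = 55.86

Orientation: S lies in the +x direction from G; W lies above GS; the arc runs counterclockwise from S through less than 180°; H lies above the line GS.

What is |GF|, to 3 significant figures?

60.0

Checks: G.y = 0.00, S.y = 0.00 ✓; |WF| = 8.100 ✓; ∠(WF, FH) = 90.00° ✓; |FH| = 24.60 ✓; |GH| = 55.86 ✓.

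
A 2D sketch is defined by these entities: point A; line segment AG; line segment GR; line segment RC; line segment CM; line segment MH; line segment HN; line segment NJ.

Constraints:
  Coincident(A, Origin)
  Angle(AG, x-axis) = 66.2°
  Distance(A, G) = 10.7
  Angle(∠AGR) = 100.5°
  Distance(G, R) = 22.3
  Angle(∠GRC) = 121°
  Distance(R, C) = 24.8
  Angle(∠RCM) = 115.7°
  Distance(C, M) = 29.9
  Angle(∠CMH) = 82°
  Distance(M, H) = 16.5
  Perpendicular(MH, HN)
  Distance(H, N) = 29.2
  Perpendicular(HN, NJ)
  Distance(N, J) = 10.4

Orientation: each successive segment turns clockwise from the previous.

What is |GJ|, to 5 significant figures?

39.032

The perpendicularity gives HN at right angles to MH, so HN runs at 35.400°; with |HN| = 29.2, N = (26.079, -9.1453). HN is perpendicular to NJ, so NJ runs at -54.600°; with |NJ| = 10.4, J = (32.103, -17.623). Then |GJ| = |J − G| = 39.032.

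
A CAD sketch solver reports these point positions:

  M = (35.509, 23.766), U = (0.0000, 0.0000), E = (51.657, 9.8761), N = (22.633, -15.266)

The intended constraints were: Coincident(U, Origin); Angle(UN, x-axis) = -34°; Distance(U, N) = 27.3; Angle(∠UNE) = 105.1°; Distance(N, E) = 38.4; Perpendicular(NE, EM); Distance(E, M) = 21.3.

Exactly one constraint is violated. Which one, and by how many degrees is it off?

Perpendicular(NE, EM) — off by 8.40°.

U = (0.00, 0.00) ✓; UN at -34.00° ✓; |UN| = 27.30 ✓; ∠UNE = 105.1° ✓; |NE| = 38.40 ✓; ∠(NE, EM) = 98.40° ✗; |EM| = 21.30 ✓.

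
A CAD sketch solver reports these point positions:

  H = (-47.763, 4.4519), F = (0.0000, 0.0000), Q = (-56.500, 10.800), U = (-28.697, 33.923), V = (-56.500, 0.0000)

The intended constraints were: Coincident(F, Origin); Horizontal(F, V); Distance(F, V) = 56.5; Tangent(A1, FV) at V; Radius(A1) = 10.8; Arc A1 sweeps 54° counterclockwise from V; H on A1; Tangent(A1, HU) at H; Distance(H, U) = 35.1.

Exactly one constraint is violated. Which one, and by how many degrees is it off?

Tangent(A1, HU) at H — off by 3.10°.

F = (0.00, 0.00) ✓; F.y = 0.00, V.y = 0.00 ✓; |FV| = 56.50 ✓; ∠(QV, VF) = 90.00° ✓; |QV| = 10.80 ✓; bearing(Q→H) − bearing(Q→V) = 54.00° ✓; |QH| = 10.80 ✓; ∠(QH, HU) = 86.90° ✗; |HU| = 35.10 ✓.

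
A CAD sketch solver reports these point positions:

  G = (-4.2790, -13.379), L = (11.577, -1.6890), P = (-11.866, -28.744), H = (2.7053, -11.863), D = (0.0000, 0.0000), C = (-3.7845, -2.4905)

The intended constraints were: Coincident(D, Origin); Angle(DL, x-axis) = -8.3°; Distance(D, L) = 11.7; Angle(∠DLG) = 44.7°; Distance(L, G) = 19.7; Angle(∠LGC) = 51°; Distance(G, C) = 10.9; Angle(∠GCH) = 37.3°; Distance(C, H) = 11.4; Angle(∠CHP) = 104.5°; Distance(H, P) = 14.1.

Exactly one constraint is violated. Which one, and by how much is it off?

Distance(H, P) = 14.1 — off by 8.20.

D = (0.00, 0.00) ✓; DL at -8.300° ✓; |DL| = 11.70 ✓; ∠DLG = 44.70° ✓; |LG| = 19.70 ✓; ∠LGC = 51.00° ✓; |GC| = 10.90 ✓; ∠GCH = 37.30° ✓; |CH| = 11.40 ✓; ∠CHP = 104.5° ✓; |HP| = 22.30 ✗.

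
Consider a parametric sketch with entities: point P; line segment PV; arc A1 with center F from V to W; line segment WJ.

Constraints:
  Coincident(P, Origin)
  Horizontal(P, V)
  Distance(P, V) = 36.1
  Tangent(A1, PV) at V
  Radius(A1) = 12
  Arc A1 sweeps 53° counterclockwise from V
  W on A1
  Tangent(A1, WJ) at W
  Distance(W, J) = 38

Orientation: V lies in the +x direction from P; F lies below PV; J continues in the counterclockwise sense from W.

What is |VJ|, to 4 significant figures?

47.82

P is at the origin; P and V share the same y with |PV| = 36.1 and V on the +x side, so V = (36.10, 0.000). Since A1 is tangent to PV there, FV ⟂ PV, so F = V + (0, -12) = (36.10, -12.00). On A1, V sits at bearing 90° from F; a 53° counterclockwise sweep puts W at bearing 143°, so W = F + 12.0·(cos 143°, sin 143°) = (26.52, -4.778). Since A1 is tangent to WJ there, FW ⟂ WJ, so WJ runs along (−sin 143°, cos 143°); with |WJ| = 38.0, J = (3.647, -35.13). Then |VJ| = |J − V| = 47.82.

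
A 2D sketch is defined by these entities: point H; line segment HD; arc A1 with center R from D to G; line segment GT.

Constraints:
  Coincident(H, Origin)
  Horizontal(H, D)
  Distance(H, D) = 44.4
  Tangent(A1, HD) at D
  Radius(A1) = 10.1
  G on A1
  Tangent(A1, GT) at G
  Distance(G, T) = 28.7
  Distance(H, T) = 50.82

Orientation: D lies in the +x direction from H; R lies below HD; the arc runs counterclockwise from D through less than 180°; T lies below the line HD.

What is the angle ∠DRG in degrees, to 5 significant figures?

87.929°

H is at the origin; HD is horizontal with |HD| = 44.4 and D on the +x side, so D = (44.400, 0.0000). Tangency of A1 to HD means the radius RD is perpendicular to HD, so R = D + (0, -10.1) = (44.400, -10.100). Since RG ⟂ GT (tangency), |RT| = √(10.1² + 28.7²) = 30.425 regardless of where G sits on A1. So T lies on both circle(H, 50.82) and circle(R, 30.425); the below-HD intersection is T = (33.270, -38.416). G is the foot of the tangent from T: G = (34.307, -9.7350).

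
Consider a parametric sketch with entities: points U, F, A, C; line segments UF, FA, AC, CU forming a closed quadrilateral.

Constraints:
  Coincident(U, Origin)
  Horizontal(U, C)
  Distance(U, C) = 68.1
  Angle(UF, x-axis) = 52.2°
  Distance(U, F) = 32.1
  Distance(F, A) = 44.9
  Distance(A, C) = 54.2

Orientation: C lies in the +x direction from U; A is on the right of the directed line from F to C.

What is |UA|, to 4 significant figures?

26.21

Checks: UF at 52.20° ✓; |FA| = 44.90 ✓; |AC| = 54.20 ✓.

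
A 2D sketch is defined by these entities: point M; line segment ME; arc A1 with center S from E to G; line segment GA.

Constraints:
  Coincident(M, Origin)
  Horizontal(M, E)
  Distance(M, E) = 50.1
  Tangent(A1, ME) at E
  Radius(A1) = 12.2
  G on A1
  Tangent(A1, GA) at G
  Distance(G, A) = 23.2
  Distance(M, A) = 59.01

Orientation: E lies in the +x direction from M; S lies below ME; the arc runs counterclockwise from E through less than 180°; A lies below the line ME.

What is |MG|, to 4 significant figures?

41.53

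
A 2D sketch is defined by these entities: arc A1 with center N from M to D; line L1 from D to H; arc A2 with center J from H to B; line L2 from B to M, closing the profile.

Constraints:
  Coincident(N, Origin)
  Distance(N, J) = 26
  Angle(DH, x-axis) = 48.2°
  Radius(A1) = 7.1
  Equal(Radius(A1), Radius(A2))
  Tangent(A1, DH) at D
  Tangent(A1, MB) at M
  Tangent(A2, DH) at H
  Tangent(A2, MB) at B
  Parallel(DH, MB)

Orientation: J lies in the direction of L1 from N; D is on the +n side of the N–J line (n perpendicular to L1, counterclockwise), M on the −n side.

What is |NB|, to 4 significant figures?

26.95

The slot axis is L1's direction at 48.2°, so u = (cos 48.2°, sin 48.2°) = (0.6665, 0.7455) and n = (−sin 48.2°, cos 48.2°) = (-0.7455, 0.6665). N is at the origin and J lies 26.0 along u from N, so J = 26.0·u = (17.33, 19.38). Tangency of A1 to both parallel lines with radius 7.1 puts D and M at N ± 7.1·n: D = (-5.293, 4.732), M = (5.293, -4.732). Equal radii place H and B the same way about J: H = J + 7.1·n = (12.04, 24.11), B = J − 7.1·n = (22.62, 14.65). Then |NB| = |B − N| = 26.95.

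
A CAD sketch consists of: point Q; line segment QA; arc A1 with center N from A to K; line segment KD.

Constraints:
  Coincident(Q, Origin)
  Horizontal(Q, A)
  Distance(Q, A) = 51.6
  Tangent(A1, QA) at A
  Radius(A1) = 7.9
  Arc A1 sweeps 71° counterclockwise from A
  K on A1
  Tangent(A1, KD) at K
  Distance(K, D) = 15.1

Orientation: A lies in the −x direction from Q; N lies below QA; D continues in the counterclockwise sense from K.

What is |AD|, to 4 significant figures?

23.19

On A1, A sits at bearing 90° from N; a 71° counterclockwise sweep puts K at bearing 161°, so K = N + 7.9·(cos 161°, sin 161°) = (-59.07, -5.328). The tangent condition forces NK to be normal to KD, so KD runs along (−sin 161°, cos 161°); with |KD| = 15.1, D = (-63.99, -19.61). Then |AD| = |D − A| = 23.19.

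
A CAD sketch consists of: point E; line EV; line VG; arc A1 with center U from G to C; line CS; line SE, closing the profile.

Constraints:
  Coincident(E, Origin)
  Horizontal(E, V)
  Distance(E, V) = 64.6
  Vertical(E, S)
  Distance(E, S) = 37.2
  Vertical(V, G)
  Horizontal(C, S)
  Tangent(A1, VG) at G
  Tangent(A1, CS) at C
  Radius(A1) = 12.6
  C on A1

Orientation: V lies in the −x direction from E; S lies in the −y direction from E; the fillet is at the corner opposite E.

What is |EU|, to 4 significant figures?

57.53

E is at the origin; E and V share the same y with |EV| = 64.6 and V on the −x side, so V = (-64.60, 0.000). E and S share the same x with |ES| = 37.2 and S on the −y side, so S = (0.000, -37.20). The virtual corner opposite E is at (-64.60, -37.20). Tangency of A1 to VG means the radius UG is perpendicular to VG and A1 meets CS tangentially, so UC is at right angles to CS, with radius 12.6, so the center U sits 12.6 in from both sides at U = (-52.00, -24.60). Then |EU| = |U − E| = 57.53.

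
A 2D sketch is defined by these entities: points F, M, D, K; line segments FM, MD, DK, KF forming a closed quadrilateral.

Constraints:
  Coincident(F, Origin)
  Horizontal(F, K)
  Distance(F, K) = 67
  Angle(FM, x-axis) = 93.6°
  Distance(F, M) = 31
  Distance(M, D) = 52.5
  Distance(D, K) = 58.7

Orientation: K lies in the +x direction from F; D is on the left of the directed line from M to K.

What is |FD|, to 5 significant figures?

70.624

Checks: |FK| = 67.00 ✓; |FM| = 31.00 ✓; |MD| = 52.50 ✓; |DK| = 58.70 ✓.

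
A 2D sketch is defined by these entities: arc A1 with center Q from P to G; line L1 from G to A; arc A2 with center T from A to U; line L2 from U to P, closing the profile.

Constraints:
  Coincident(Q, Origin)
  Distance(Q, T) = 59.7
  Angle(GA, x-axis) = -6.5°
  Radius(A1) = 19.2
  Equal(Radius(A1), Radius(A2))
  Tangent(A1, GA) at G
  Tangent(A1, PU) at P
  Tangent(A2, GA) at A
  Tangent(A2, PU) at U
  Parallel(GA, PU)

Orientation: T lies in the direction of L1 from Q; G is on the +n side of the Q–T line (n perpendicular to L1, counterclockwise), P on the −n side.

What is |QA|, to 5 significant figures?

62.711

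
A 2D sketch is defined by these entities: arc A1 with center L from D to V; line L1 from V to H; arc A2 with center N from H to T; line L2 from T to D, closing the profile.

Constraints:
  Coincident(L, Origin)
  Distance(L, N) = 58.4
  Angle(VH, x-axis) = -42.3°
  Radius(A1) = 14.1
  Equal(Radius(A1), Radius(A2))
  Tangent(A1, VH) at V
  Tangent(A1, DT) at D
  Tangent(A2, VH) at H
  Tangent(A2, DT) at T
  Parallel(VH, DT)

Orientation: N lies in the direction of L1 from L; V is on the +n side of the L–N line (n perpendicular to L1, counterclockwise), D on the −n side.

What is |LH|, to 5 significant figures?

60.078

Tangency of A1 to both parallel lines with radius 14.1 puts V and D at L ± 14.1·n: V = (9.4895, 10.429), D = (-9.4895, -10.429). Equal radii place H and T the same way about N: H = N + 14.1·n = (52.684, -28.875), T = N − 14.1·n = (33.705, -49.733). Then |LH| = |H − L| = 60.078.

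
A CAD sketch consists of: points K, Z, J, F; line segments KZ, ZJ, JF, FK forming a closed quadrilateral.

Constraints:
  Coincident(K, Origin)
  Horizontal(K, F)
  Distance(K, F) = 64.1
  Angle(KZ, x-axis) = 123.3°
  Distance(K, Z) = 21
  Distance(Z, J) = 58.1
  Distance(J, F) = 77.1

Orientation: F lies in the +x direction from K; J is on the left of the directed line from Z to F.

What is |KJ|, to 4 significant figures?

68.52

K is at the origin; KF is horizontal with |KF| = 64.1 and F in +x, so F = (64.1, 0). KZ runs at 123.3° with |KZ| = 21.0, so Z = (-11.53, 17.55). J is determined by |ZJ| = 58.1 and |JF| = 77.1 together: it lies at the intersection of circle(Z, 58.1) and circle(F, 77.1). With |ZF| = 77.64, the foot of the radical line on ZF is 22.28 from Z and the perpendicular offset is √(58.1² − 22.28²) = 53.66. Taking the left-of-ZF solution: J = (22.30, 64.79).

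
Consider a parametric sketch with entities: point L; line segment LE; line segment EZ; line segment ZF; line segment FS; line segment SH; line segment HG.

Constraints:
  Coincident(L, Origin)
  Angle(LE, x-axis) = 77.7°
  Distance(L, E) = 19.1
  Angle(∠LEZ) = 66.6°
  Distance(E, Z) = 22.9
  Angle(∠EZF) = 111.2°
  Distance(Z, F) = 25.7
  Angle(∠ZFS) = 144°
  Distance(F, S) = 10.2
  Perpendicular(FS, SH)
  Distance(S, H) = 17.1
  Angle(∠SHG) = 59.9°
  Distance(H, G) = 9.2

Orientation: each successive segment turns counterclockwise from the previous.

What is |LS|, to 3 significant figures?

27.4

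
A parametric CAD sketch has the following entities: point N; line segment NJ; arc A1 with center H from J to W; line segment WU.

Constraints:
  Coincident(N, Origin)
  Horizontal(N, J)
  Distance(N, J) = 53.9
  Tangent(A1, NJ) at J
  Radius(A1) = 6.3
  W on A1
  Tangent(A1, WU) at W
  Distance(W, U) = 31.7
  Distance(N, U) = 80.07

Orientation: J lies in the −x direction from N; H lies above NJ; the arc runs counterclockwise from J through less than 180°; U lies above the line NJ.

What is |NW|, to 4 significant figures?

50.91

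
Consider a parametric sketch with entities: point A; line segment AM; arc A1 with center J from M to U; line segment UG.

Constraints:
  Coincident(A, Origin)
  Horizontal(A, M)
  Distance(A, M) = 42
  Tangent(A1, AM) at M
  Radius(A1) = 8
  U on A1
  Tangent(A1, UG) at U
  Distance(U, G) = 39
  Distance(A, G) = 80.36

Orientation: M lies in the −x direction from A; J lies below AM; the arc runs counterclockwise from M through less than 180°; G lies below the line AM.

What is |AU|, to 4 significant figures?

48.11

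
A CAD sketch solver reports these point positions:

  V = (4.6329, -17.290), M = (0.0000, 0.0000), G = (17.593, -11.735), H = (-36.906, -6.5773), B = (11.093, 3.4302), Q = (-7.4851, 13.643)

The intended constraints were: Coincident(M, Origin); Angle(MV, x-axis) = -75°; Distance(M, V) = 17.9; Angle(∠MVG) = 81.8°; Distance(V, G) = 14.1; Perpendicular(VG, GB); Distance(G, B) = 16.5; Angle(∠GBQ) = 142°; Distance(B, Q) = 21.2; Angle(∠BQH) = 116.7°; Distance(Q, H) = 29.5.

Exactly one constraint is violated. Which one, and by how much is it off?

Distance(Q, H) = 29.5 — off by 6.20.

M = (0.00, 0.00) ✓; MV at -75.00° ✓; |MV| = 17.90 ✓; ∠MVG = 81.80° ✓; |VG| = 14.10 ✓; ∠(VG, GB) = 90.00° ✓; |GB| = 16.50 ✓; ∠GBQ = 142.0° ✓; |BQ| = 21.20 ✓; ∠BQH = 116.7° ✓; |QH| = 35.70 ✗.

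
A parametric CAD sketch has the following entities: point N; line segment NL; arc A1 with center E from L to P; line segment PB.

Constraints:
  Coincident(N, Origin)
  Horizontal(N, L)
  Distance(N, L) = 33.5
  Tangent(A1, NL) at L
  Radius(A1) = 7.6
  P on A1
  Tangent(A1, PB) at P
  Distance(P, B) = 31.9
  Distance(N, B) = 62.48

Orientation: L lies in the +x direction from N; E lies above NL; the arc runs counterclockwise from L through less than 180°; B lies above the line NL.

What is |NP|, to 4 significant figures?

40.90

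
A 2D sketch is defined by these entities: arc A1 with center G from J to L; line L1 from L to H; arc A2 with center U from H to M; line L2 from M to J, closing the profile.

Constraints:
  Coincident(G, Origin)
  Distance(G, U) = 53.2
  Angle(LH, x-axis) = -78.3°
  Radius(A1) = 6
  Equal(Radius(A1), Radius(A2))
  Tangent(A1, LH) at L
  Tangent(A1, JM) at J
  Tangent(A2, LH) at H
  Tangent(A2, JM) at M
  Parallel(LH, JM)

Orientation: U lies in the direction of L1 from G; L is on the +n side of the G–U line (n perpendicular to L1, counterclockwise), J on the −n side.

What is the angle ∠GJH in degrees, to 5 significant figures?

77.289°

The slot axis is L1's direction at -78.3°, so u = (cos -78.3°, sin -78.3°) = (0.20279, -0.97922) and n = (−sin -78.3°, cos -78.3°) = (0.97922, 0.20279). G is at the origin and U lies 53.2 along u from G, so U = 53.2·u = (10.788, -52.095). Tangency of A1 to both parallel lines with radius 6.0 puts L and J at G ± 6.0·n: L = (5.8753, 1.2167), J = (-5.8753, -1.2167). Equal radii place H and M the same way about U: H = U + 6.0·n = (16.664, -50.878), M = U − 6.0·n = (4.9129, -53.311). Then cos ∠GJH = JG·JH / (|JG||JH|), giving 77.289°.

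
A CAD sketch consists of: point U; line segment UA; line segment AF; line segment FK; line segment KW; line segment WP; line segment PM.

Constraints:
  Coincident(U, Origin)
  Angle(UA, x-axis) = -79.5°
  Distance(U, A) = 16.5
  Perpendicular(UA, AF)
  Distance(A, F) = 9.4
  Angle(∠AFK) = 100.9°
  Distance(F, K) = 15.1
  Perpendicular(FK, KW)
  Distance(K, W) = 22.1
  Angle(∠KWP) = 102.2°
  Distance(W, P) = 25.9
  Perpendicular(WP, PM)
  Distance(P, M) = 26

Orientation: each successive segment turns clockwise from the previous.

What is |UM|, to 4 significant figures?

31.81

U is at the origin; UA runs at -79.5° with length 16.5, so A = (3.007, -16.22). UA ⟂ AF, so AF runs at -169.5°; with |AF| = 9.4, F = (-6.236, -17.94). ∠AFK = 100.9° gives FK at 111.4° from the x-axis; with |FK| = 15.1, K = (-11.75, -3.878). The perpendicularity gives KW at right angles to FK, so KW runs at 21.40°; with |KW| = 22.1, W = (8.831, 4.186). ∠KWP = 102.2° gives WP at -56.40° from the x-axis; with |WP| = 25.9, P = (23.16, -17.39). The perpendicularity gives PM at right angles to WP, so PM runs at -146.4°; with |PM| = 26.0, M = (1.508, -31.77). Then |UM| = |M − U| = 31.81.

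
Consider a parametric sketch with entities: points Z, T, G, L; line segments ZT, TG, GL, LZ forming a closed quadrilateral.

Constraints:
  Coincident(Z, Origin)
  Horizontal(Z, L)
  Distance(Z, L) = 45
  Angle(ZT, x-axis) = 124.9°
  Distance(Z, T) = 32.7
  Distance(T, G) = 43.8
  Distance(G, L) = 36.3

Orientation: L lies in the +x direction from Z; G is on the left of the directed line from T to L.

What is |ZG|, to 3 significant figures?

39.2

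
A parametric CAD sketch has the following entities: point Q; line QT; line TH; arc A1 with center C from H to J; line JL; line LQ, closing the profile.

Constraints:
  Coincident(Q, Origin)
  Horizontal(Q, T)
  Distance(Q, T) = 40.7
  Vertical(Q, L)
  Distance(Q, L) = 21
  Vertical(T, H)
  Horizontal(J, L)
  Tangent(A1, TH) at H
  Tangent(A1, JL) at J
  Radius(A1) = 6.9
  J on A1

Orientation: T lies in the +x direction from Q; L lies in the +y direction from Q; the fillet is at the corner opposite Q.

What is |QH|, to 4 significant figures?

43.07

The virtual corner opposite Q is at (40.70, 21.00). Tangency of A1 to TH means the radius CH is perpendicular to TH and tangency of A1 to JL means the radius CJ is perpendicular to JL, with radius 6.9, so the center C sits 6.9 in from both sides at C = (33.80, 14.10). That places the tangent points at H = (40.70, 14.10) on TH and J = (33.80, 21.00) on JL. Then |QH| = |H − Q| = 43.07.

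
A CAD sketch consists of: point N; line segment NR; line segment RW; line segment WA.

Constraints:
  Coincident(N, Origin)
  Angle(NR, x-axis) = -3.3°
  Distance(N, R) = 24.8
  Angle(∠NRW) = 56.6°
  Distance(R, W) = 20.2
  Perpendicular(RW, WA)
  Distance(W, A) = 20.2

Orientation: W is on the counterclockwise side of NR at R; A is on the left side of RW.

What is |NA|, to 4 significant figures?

6.567

∠NRW = 56.6°, so RW runs at -3.3° + (180° − 56.6°) = 120.1° from the x-axis; with |RW| = 20.2, W = R + 20.2·(cos 120.1°, sin 120.1°) = (14.63, 16.05). RW is perpendicular to WA; with |WA| = 20.2 on the left of RW, A = W + 20.2·(-0.8652, -0.5015) = (-2.848, 5.918). Then |NA| = |A − N| = 6.567.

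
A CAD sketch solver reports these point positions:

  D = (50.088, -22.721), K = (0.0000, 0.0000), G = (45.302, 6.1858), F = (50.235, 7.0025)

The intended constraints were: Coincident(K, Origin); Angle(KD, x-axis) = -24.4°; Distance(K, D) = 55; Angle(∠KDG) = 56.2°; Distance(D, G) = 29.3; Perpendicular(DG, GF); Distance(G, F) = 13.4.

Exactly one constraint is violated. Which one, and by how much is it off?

Distance(G, F) = 13.4 — off by 8.40.

K = (0.00, 0.00) ✓; KD at -24.40° ✓; |KD| = 55.00 ✓; ∠KDG = 56.20° ✓; |DG| = 29.30 ✓; ∠(DG, GF) = 90.00° ✓; |GF| = 5.000 ✗.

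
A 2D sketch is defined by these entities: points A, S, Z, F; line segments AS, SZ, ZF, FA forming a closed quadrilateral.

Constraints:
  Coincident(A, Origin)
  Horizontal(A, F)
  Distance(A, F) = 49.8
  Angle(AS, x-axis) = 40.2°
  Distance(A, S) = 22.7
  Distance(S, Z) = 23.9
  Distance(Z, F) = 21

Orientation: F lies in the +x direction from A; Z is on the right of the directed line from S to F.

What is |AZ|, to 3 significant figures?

30.2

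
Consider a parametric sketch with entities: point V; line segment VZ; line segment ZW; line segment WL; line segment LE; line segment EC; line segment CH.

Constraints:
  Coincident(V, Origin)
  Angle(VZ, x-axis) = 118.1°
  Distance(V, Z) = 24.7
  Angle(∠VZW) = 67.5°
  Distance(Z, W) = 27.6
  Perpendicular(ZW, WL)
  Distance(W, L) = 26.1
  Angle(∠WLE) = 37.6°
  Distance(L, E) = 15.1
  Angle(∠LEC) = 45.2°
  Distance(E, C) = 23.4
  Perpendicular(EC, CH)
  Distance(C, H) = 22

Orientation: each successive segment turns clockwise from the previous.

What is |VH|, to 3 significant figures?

33.5

V is at the origin; VZ runs at 118.1° with length 24.7, so Z = (-11.6, 21.8). ∠VZW = 67.5° gives ZW at 5.60° from the x-axis; with |ZW| = 27.6, W = (15.8, 24.5). The perpendicularity gives WL at right angles to ZW, so WL runs at -84.4°; with |WL| = 26.1, L = (18.4, -1.49). ∠WLE = 37.6° gives LE at 133° from the x-axis; with |LE| = 15.1, E = (8.04, 9.51). ∠LEC = 45.2° gives EC at -1.60° from the x-axis; with |EC| = 23.4, C = (31.4, 8.86). EC ⟂ CH, so CH runs at -91.6°; with |CH| = 22.0, H = (30.8, -13.1). Then |VH| = |H − V| = 33.5.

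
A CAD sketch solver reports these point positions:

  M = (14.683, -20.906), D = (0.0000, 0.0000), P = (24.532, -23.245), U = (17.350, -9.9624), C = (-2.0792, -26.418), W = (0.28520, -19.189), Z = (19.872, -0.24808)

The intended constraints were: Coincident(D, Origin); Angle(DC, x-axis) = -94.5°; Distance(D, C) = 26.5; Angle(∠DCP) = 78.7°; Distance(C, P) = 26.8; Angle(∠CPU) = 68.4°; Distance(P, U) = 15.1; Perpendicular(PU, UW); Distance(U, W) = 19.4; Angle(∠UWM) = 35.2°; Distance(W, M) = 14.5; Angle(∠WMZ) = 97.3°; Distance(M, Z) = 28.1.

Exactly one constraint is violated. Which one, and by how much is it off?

Distance(M, Z) = 28.1 — off by 6.80.

D = (0.00, 0.00) ✓; DC at -94.50° ✓; |DC| = 26.50 ✓; ∠DCP = 78.70° ✓; |CP| = 26.80 ✓; ∠CPU = 68.40° ✓; |PU| = 15.10 ✓; ∠(PU, UW) = 90.00° ✓; |UW| = 19.40 ✓; ∠UWM = 35.20° ✓; |WM| = 14.50 ✓; ∠WMZ = 97.30° ✓; |MZ| = 21.30 ✗.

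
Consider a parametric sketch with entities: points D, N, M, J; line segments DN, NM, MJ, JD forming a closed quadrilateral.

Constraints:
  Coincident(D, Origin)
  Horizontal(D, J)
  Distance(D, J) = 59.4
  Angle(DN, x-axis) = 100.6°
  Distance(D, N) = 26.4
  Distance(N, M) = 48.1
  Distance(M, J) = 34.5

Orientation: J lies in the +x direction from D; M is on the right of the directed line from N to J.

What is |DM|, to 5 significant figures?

28.535

D is at the origin; D and J share the same y with |DJ| = 59.4 and J in +x, so J = (59.4, 0). DN runs at 100.6° with |DN| = 26.4, so N = (-4.8563, 25.949). M is determined by |NM| = 48.1 and |MJ| = 34.5 together: it lies at the intersection of circle(N, 48.1) and circle(J, 34.5). With |NJ| = 69.298, the foot of the radical line on NJ is 42.754 from N and the perpendicular offset is √(48.1² − 42.754²) = 22.038. Taking the right-of-NJ solution: M = (26.535, -10.495).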